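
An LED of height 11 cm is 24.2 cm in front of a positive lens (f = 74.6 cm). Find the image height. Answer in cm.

16.3 cm

1/d_i = 1/f − 1/d_o = 1/(74.60) − 1/(24.2) = -0.02792, so d_i = -35.82 cm.
m = −d_i/d_o = +1.480.
|h_i| = |m|·h_o = 1.480 × 11 = 16.3 cm. The image is virtual, upright and enlarged, on the same side as the object.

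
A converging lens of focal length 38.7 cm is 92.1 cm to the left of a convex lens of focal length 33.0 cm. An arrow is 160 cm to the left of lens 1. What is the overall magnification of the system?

m = +1.31

Lens 1: 1/d_i1 = 1/(38.7) − 1/(160) = 0.01959, so d_i1 = 51.05 cm; m₁ = −d_i1/d_o1 = -0.3191.
d_o2 = 92.1 − (51.05) = 41.05 cm.
Lens 2: 1/d_i2 = 1/(33.0) − 1/(41.05) = 0.005942, so d_i2 = 168.3 cm; m₂ = −d_i2/d_o2 = -4.099.
m = m₁·m₂ = (-0.3191)(-4.099) = +1.31.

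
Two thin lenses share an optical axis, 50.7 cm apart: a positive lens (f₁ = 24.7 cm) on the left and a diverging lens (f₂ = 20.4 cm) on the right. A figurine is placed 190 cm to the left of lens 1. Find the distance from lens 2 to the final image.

10.7 cm

Lens 1: 1/d_i1 = 1/f₁ − 1/d_o1 = 1/(24.7) − 1/(190) = 0.03522, so d_i1 = 28.39 cm.
The intermediate image is 28.39 cm to the right of lens 1, which is 50.7 − (28.39) = 22.31 cm to the left of lens 2, so d_o2 = +22.31 cm.
Lens 2 is diverging, so f₂ = −20.4 cm.
Lens 2: 1/d_i2 = 1/f₂ − 1/d_o2 = 1/(-20.4) − 1/(22.31) = -0.09384, so d_i2 = -10.7 cm.
The final image is virtual, 10.7 cm to the left of lens 2 (overall magnification ≈ -0.071).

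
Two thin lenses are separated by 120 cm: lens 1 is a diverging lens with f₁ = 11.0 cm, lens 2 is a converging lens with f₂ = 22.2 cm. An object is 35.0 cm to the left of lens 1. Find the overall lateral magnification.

m = -0.0500

f₁ = −11.0 cm (diverging).
Lens 1: 1/d_i1 = 1/(-11.0) − 1/(35.0) = -0.1195, so d_i1 = -8.370 cm; m₁ = −d_i1/d_o1 = +0.2391.
d_o2 = 120 − (-8.370) = 128.4 cm.
Lens 2: 1/d_i2 = 1/(22.2) − 1/(128.4) = 0.03726, so d_i2 = 26.84 cm; m₂ = −d_i2/d_o2 = -0.2090.
m = m₁·m₂ = (+0.2391)(-0.2090) = -0.0500.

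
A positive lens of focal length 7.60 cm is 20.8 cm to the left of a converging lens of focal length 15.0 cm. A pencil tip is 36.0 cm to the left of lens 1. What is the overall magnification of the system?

m = -1.05

Lens 1: 1/d_i1 = 1/(7.60) − 1/(36.0) = 0.1038, so d_i1 = 9.634 cm; m₁ = −d_i1/d_o1 = -0.2676.
d_o2 = 20.8 − (9.634) = 11.17 cm.
Lens 2: 1/d_i2 = 1/(15.0) − 1/(11.17) = -0.02286, so d_i2 = -43.75 cm; m₂ = −d_i2/d_o2 = +3.916.
m = m₁·m₂ = (-0.2676)(+3.916) = -1.05.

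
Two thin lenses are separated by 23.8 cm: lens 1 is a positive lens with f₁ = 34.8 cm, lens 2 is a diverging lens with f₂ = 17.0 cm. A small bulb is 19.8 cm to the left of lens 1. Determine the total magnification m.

m = +0.455

Lens 1: 1/d_i1 = 1/(34.8) − 1/(19.8) = -0.02177, so d_i1 = -45.94 cm; m₁ = −d_i1/d_o1 = +2.320.
d_o2 = 23.8 − (-45.94) = 69.74 cm.
f₂ = −17.0 cm (diverging).
Lens 2: 1/d_i2 = 1/(-17.0) − 1/(69.74) = -0.07316, so d_i2 = -13.67 cm; m₂ = −d_i2/d_o2 = +0.1960.
m = m₁·m₂ = (+2.320)(+0.1960) = +0.455.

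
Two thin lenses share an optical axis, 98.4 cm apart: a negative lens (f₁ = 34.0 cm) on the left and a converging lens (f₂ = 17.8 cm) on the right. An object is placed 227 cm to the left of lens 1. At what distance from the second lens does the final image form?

Lens 1 is diverging, so f₁ = −34.0 cm.
Lens 1: 1/d_i1 = 1/f₁ − 1/d_o1 = 1/(-34.0) − 1/(227) = -0.03382, so d_i1 = -29.57 cm.
The intermediate image is 29.57 cm to the left of lens 1 (virtual), which is 98.4 − (-29.57) = 128.0 cm to the left of lens 2, so d_o2 = +128.0 cm.
Lens 2: 1/d_i2 = 1/f₂ − 1/d_o2 = 1/(17.8) − 1/(128.0) = 0.04837, so d_i2 = 20.7 cm.
The final image is real, 20.7 cm to the right of lens 2 (overall magnification ≈ -0.021).

20.7 cm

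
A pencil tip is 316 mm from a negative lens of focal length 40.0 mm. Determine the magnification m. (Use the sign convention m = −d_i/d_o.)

m = +0.112

For a negative lens, f = -40.0 mm.
1/d_i = 1/f − 1/d_o = 1/(-40.00) − 1/(316) = -0.02816, so d_i = -35.51 mm.
m = −d_i/d_o = −(-35.51)/(316) = +0.112.
The image is virtual, upright and reduced, on the same side as the object.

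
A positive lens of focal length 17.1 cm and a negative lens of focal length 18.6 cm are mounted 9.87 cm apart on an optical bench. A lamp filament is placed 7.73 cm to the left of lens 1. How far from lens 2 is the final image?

10.5 cm

Lens 1: 1/d_i1 = 1/f₁ − 1/d_o1 = 1/(17.1) − 1/(7.73) = -0.07089, so d_i1 = -14.11 cm.
The intermediate image is 14.11 cm to the left of lens 1 (virtual), which is 9.87 − (-14.11) = 23.98 cm to the left of lens 2, so d_o2 = +23.98 cm.
Lens 2 is diverging, so f₂ = −18.6 cm.
Lens 2: 1/d_i2 = 1/f₂ − 1/d_o2 = 1/(-18.6) − 1/(23.98) = -0.09546, so d_i2 = -10.5 cm.
The final image is virtual, 10.5 cm to the left of lens 2 (overall magnification ≈ 0.80).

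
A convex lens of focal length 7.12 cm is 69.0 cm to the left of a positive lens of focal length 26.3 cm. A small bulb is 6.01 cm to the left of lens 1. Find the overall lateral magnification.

m = -2.08

Lens 1: 1/d_i1 = 1/(7.12) − 1/(6.01) = -0.02594, so d_i1 = -38.55 cm; m₁ = −d_i1/d_o1 = +6.414.
d_o2 = 69.0 − (-38.55) = 107.5 cm.
Lens 2: 1/d_i2 = 1/(26.3) − 1/(107.5) = 0.02872, so d_i2 = 34.82 cm; m₂ = −d_i2/d_o2 = -0.3239.
m = m₁·m₂ = (+6.414)(-0.3239) = -2.08.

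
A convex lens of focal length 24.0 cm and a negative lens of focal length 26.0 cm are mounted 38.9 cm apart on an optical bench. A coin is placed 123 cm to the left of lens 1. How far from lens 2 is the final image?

6.73 cm

Lens 1: 1/d_i1 = 1/f₁ − 1/d_o1 = 1/(24.0) − 1/(123) = 0.03354, so d_i1 = 29.82 cm.
The intermediate image is 29.82 cm to the right of lens 1, which is 38.9 − (29.82) = 9.080 cm to the left of lens 2, so d_o2 = +9.080 cm.
Lens 2 is diverging, so f₂ = −26.0 cm.
Lens 2: 1/d_i2 = 1/f₂ − 1/d_o2 = 1/(-26.0) − 1/(9.080) = -0.1486, so d_i2 = -6.73 cm.
The final image is virtual, 6.73 cm to the left of lens 2 (overall magnification ≈ -0.18).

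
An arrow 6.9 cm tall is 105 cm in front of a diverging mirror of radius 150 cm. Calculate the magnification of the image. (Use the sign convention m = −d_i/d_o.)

f = R/2 = 150/2 = 75.00 cm; for a diverging mirror, f = -75.00 cm.
1/d_i = 1/f − 1/d_o = 1/(-75.00) − 1/(105) = -0.02286, so d_i = -43.75 cm.
m = −d_i/d_o = −(-43.75)/(105) = +0.417.
The image is virtual, upright and reduced, behind the mirror.

m = +0.417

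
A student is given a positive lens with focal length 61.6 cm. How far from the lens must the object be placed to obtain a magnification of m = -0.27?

290 cm

m = −d_i/d_o ⇒ d_i = −m·d_o.
1/f = 1/d_o + 1/d_i = 1/d_o − 1/(m·d_o) = (1 − 1/m)/d_o, so d_o = f(1 − 1/m) = (61.60)(1 − 1/(-0.27)) = 290 cm.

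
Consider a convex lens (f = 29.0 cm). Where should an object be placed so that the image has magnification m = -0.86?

m = −d_i/d_o ⇒ d_i = −m·d_o.
1/f = 1/d_o + 1/d_i = 1/d_o − 1/(m·d_o) = (1 − 1/m)/d_o, so d_o = f(1 − 1/m) = (29.00)(1 − 1/(-0.86)) = 62.7 cm.

62.7 cm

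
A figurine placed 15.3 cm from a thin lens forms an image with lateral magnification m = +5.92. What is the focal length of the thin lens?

f = 18.4 cm (converging)

m = −d_i/d_o ⇒ d_i = −m·d_o = −(+5.92)·(15.3) = -90.58 cm.
1/f = 1/d_o + 1/d_i = 1/(15.3) + 1/(-90.58) = 0.05432, so f = 18.4 cm.
Since f is positive, the thin lens is converging.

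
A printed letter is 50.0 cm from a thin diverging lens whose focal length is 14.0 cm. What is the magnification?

For a diverging lens, f = -14.0 cm.
1/d_i = 1/f − 1/d_o = 1/(-14.00) − 1/(50.0) = -0.09143, so d_i = -10.94 cm.
m = −d_i/d_o = −(-10.94)/(50.0) = +0.219.
The image is virtual, upright and reduced, on the same side as the object.

m = +0.219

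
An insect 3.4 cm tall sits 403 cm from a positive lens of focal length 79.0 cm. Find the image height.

0.829 cm

1/d_i = 1/f − 1/d_o = 1/(79.00) − 1/(403) = 0.01018, so d_i = 98.26 cm.
m = −d_i/d_o = -0.2438.
|h_i| = |m|·h_o = 0.2438 × 3.4 = 0.829 cm. The image is real, inverted and reduced, on the far side of the lens.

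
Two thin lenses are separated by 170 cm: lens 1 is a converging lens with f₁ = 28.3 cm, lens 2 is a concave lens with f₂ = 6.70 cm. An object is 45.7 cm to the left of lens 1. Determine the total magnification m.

m = -0.106

Lens 1: 1/d_i1 = 1/(28.3) − 1/(45.7) = 0.01345, so d_i1 = 74.33 cm; m₁ = −d_i1/d_o1 = -1.626.
d_o2 = 170 − (74.33) = 95.67 cm.
f₂ = −6.70 cm (diverging).
Lens 2: 1/d_i2 = 1/(-6.70) − 1/(95.67) = -0.1597, so d_i2 = -6.261 cm; m₂ = −d_i2/d_o2 = +0.06545.
m = m₁·m₂ = (-1.626)(+0.06545) = -0.106.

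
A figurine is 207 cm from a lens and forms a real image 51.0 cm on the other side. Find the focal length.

Real image ⇒ d_i = +51.0 cm.
1/f = 1/d_o + 1/d_i = 1/(207) + 1/(51.0) = 0.02444, so f = 40.9 cm.
Since f is positive, the lens is converging.

f = 40.9 cm (converging)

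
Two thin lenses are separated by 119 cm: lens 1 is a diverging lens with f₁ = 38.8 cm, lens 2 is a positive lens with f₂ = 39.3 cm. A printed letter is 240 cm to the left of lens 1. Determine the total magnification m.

f₁ = −38.8 cm (diverging).
Lens 1: 1/d_i1 = 1/(-38.8) − 1/(240) = -0.02994, so d_i1 = -33.40 cm; m₁ = −d_i1/d_o1 = +0.1392.
d_o2 = 119 − (-33.40) = 152.4 cm.
Lens 2: 1/d_i2 = 1/(39.3) − 1/(152.4) = 0.01888, so d_i2 = 52.96 cm; m₂ = −d_i2/d_o2 = -0.3475.
m = m₁·m₂ = (+0.1392)(-0.3475) = -0.0484.

m = -0.0484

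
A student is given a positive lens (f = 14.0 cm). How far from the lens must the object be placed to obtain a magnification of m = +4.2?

m = −d_i/d_o ⇒ d_i = −m·d_o.
1/f = 1/d_o + 1/d_i = 1/d_o − 1/(m·d_o) = (1 − 1/m)/d_o, so d_o = f(1 − 1/m) = (14.00)(1 − 1/(+4.2)) = 10.7 cm.

10.7 cm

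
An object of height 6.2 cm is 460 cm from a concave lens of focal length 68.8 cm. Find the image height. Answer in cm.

For a concave lens, f = -68.8 cm.
1/d_i = 1/f − 1/d_o = 1/(-68.80) − 1/(460) = -0.01671, so d_i = -59.85 cm.
m = −d_i/d_o = +0.1301.
|h_i| = |m|·h_o = 0.1301 × 6.2 = 0.807 cm. The image is virtual, upright and reduced, on the same side as the object.

0.807 cm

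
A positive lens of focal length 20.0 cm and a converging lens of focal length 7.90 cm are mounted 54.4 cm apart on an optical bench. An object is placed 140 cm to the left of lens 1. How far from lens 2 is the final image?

Lens 1: 1/d_i1 = 1/f₁ − 1/d_o1 = 1/(20.0) − 1/(140) = 0.04286, so d_i1 = 23.33 cm.
The intermediate image is 23.33 cm to the right of lens 1, which is 54.4 − (23.33) = 31.07 cm to the left of lens 2, so d_o2 = +31.07 cm.
Lens 2: 1/d_i2 = 1/f₂ − 1/d_o2 = 1/(7.90) − 1/(31.07) = 0.09440, so d_i2 = 10.6 cm.
The final image is real, 10.6 cm to the right of lens 2 (overall magnification ≈ 0.057).

10.6 cm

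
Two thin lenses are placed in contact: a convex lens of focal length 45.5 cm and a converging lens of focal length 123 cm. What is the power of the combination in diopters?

P₁ = 1/f₁ = 1/(0.455 m) = +2.198 D; P₂ = 1/f₂ = 1/(1.23 m) = +0.8130 D.
For thin lenses in contact, P = P₁ + P₂ = (+2.198) + (+0.8130) = +3.01 D.

P = +3.01 D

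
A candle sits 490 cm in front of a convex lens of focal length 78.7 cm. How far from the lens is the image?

Lens equation: 1/q = 1/f − 1/p = 1/(78.70) − 1/(490) = 0.01271 − 0.002041 = 0.01067, so q = 93.8 cm.
The image is real, inverted and reduced, on the far side of the lens.

93.8 cm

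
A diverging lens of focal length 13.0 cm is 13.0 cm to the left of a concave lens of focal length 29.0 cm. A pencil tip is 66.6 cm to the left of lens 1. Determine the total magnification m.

f₁ = −13.0 cm (diverging).
Lens 1: 1/d_i1 = 1/(-13.0) − 1/(66.6) = -0.09194, so d_i1 = -10.88 cm; m₁ = −d_i1/d_o1 = +0.1634.
d_o2 = 13.0 − (-10.88) = 23.88 cm.
f₂ = −29.0 cm (diverging).
Lens 2: 1/d_i2 = 1/(-29.0) − 1/(23.88) = -0.07636, so d_i2 = -13.10 cm; m₂ = −d_i2/d_o2 = +0.5484.
m = m₁·m₂ = (+0.1634)(+0.5484) = +0.0896.

m = +0.0896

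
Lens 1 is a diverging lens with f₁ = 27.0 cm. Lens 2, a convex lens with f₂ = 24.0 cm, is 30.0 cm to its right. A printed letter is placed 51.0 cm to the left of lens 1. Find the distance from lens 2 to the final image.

Lens 1 is diverging, so f₁ = −27.0 cm.
Lens 1: 1/d_i1 = 1/f₁ − 1/d_o1 = 1/(-27.0) − 1/(51.0) = -0.05664, so d_i1 = -17.65 cm.
The intermediate image is 17.65 cm to the left of lens 1 (virtual), which is 30.0 − (-17.65) = 47.65 cm to the left of lens 2, so d_o2 = +47.65 cm.
Lens 2: 1/d_i2 = 1/f₂ − 1/d_o2 = 1/(24.0) − 1/(47.65) = 0.02068, so d_i2 = 48.4 cm.
The final image is real, 48.4 cm to the right of lens 2 (overall magnification ≈ -0.35).

48.4 cm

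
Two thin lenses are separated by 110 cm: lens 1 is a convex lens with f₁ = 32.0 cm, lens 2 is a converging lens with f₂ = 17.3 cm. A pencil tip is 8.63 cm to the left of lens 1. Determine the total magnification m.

m = -0.227

Lens 1: 1/d_i1 = 1/(32.0) − 1/(8.63) = -0.08462, so d_i1 = -11.82 cm; m₁ = −d_i1/d_o1 = +1.370.
d_o2 = 110 − (-11.82) = 121.8 cm.
Lens 2: 1/d_i2 = 1/(17.3) − 1/(121.8) = 0.04959, so d_i2 = 20.16 cm; m₂ = −d_i2/d_o2 = -0.1656.
m = m₁·m₂ = (+1.370)(-0.1656) = -0.227.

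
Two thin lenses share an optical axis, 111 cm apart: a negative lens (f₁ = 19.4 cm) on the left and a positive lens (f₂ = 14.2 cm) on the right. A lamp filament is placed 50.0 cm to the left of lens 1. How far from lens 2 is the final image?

Lens 1 is diverging, so f₁ = −19.4 cm.
Lens 1: 1/d_i1 = 1/f₁ − 1/d_o1 = 1/(-19.4) − 1/(50.0) = -0.07155, so d_i1 = -13.98 cm.
The intermediate image is 13.98 cm to the left of lens 1 (virtual), which is 111 − (-13.98) = 125.0 cm to the left of lens 2, so d_o2 = +125.0 cm.
Lens 2: 1/d_i2 = 1/f₂ − 1/d_o2 = 1/(14.2) − 1/(125.0) = 0.06242, so d_i2 = 16.0 cm.
The final image is real, 16.0 cm to the right of lens 2 (overall magnification ≈ -0.036).

16.0 cm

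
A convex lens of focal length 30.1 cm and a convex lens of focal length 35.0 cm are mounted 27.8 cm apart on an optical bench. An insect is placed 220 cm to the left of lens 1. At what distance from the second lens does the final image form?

5.88 cm

Lens 1: 1/d_i1 = 1/f₁ − 1/d_o1 = 1/(30.1) − 1/(220) = 0.02868, so d_i1 = 34.87 cm.
The intermediate image is 34.87 cm to the right of lens 1, which lies 7.070 cm to the right of lens 2 — a virtual object — so d_o2 = −7.070 cm.
Lens 2: 1/d_i2 = 1/f₂ − 1/d_o2 = 1/(35.0) − 1/(-7.070) = 0.1700, so d_i2 = 5.88 cm.
The final image is real, 5.88 cm to the right of lens 2 (overall magnification ≈ -0.13).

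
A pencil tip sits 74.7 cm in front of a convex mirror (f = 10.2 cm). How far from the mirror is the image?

8.97 cm

For a convex mirror, f = -10.2 cm.
Mirror equation: 1/q = 1/f − 1/p = 1/(-10.20) − 1/(74.7) = -0.09804 − 0.01339 = -0.1114, so q = -8.97 cm.
The image is virtual, upright and reduced, behind the mirror.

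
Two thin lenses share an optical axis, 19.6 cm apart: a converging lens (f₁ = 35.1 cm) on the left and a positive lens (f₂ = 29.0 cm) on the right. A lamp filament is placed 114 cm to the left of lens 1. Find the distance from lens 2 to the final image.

Lens 1: 1/d_i1 = 1/f₁ − 1/d_o1 = 1/(35.1) − 1/(114) = 0.01972, so d_i1 = 50.71 cm.
The intermediate image is 50.71 cm to the right of lens 1, which lies 31.11 cm to the right of lens 2 — a virtual object — so d_o2 = −31.11 cm.
Lens 2: 1/d_i2 = 1/f₂ − 1/d_o2 = 1/(29.0) − 1/(-31.11) = 0.06663, so d_i2 = 15.0 cm.
The final image is real, 15.0 cm to the right of lens 2 (overall magnification ≈ -0.21).

15.0 cm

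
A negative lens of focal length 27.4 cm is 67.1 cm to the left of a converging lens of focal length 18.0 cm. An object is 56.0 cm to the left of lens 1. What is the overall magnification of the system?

m = -0.0876

f₁ = −27.4 cm (diverging).
Lens 1: 1/d_i1 = 1/(-27.4) − 1/(56.0) = -0.05435, so d_i1 = -18.40 cm; m₁ = −d_i1/d_o1 = +0.3286.
d_o2 = 67.1 − (-18.40) = 85.50 cm.
Lens 2: 1/d_i2 = 1/(18.0) − 1/(85.50) = 0.04386, so d_i2 = 22.80 cm; m₂ = −d_i2/d_o2 = -0.2667.
m = m₁·m₂ = (+0.3286)(-0.2667) = -0.0876.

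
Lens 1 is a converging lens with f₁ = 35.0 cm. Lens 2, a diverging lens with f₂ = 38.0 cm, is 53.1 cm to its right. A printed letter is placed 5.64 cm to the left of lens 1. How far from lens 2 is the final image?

Lens 1: 1/d_i1 = 1/f₁ − 1/d_o1 = 1/(35.0) − 1/(5.64) = -0.1487, so d_i1 = -6.723 cm.
The intermediate image is 6.723 cm to the left of lens 1 (virtual), which is 53.1 − (-6.723) = 59.82 cm to the left of lens 2, so d_o2 = +59.82 cm.
Lens 2 is diverging, so f₂ = −38.0 cm.
Lens 2: 1/d_i2 = 1/f₂ − 1/d_o2 = 1/(-38.0) − 1/(59.82) = -0.04303, so d_i2 = -23.2 cm.
The final image is virtual, 23.2 cm to the left of lens 2 (overall magnification ≈ 0.46).

23.2 cm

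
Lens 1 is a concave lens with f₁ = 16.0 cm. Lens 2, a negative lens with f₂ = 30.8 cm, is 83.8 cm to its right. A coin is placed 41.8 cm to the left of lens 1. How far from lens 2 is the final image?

Lens 1 is diverging, so f₁ = −16.0 cm.
Lens 1: 1/d_i1 = 1/f₁ − 1/d_o1 = 1/(-16.0) − 1/(41.8) = -0.08642, so d_i1 = -11.57 cm.
The intermediate image is 11.57 cm to the left of lens 1 (virtual), which is 83.8 − (-11.57) = 95.37 cm to the left of lens 2, so d_o2 = +95.37 cm.
Lens 2 is diverging, so f₂ = −30.8 cm.
Lens 2: 1/d_i2 = 1/f₂ − 1/d_o2 = 1/(-30.8) − 1/(95.37) = -0.04295, so d_i2 = -23.3 cm.
The final image is virtual, 23.3 cm to the left of lens 2 (overall magnification ≈ 0.068).

23.3 cm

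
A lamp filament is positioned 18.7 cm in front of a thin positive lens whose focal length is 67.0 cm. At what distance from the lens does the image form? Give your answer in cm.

25.9 cm

Lens equation: 1/v = 1/f − 1/u = 1/(67.00) − 1/(18.7) = 0.01493 − 0.05348 = -0.03855, so v = -25.9 cm.
The image is virtual, upright and enlarged, on the same side as the object.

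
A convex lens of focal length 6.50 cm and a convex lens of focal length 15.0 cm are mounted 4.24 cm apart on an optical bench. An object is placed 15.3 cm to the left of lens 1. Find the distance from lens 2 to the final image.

4.80 cm

Lens 1: 1/d_i1 = 1/f₁ − 1/d_o1 = 1/(6.50) − 1/(15.3) = 0.08849, so d_i1 = 11.30 cm.
The intermediate image is 11.30 cm to the right of lens 1, which lies 7.060 cm to the right of lens 2 — a virtual object — so d_o2 = −7.060 cm.
Lens 2: 1/d_i2 = 1/f₂ − 1/d_o2 = 1/(15.0) − 1/(-7.060) = 0.2083, so d_i2 = 4.80 cm.
The final image is real, 4.80 cm to the right of lens 2 (overall magnification ≈ -0.50).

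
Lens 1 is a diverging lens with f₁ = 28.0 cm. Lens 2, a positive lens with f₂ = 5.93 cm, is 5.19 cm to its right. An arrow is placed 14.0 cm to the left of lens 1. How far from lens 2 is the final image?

10.0 cm

Lens 1 is diverging, so f₁ = −28.0 cm.
Lens 1: 1/d_i1 = 1/f₁ − 1/d_o1 = 1/(-28.0) − 1/(14.0) = -0.1071, so d_i1 = -9.333 cm.
The intermediate image is 9.333 cm to the left of lens 1 (virtual), which is 5.19 − (-9.333) = 14.52 cm to the left of lens 2, so d_o2 = +14.52 cm.
Lens 2: 1/d_i2 = 1/f₂ − 1/d_o2 = 1/(5.93) − 1/(14.52) = 0.09976, so d_i2 = 10.0 cm.
The final image is real, 10.0 cm to the right of lens 2 (overall magnification ≈ -0.46).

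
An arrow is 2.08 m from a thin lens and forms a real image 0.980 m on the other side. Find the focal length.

Real image ⇒ d_i = +0.980 m.
1/f = 1/d_o + 1/d_i = 1/(2.08) + 1/(0.980) = 1.501, so f = 0.666 m.
Since f is positive, the thin lens is converging.

f = 0.666 m (converging)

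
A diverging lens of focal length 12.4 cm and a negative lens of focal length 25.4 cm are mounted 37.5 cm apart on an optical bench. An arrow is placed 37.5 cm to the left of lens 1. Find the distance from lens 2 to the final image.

16.5 cm

Lens 1 is diverging, so f₁ = −12.4 cm.
Lens 1: 1/d_i1 = 1/f₁ − 1/d_o1 = 1/(-12.4) − 1/(37.5) = -0.1073, so d_i1 = -9.319 cm.
The intermediate image is 9.319 cm to the left of lens 1 (virtual), which is 37.5 − (-9.319) = 46.82 cm to the left of lens 2, so d_o2 = +46.82 cm.
Lens 2 is diverging, so f₂ = −25.4 cm.
Lens 2: 1/d_i2 = 1/f₂ − 1/d_o2 = 1/(-25.4) − 1/(46.82) = -0.06073, so d_i2 = -16.5 cm.
The final image is virtual, 16.5 cm to the left of lens 2 (overall magnification ≈ 0.087).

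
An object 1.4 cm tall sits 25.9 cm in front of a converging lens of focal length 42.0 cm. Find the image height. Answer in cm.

3.65 cm

1/d_i = 1/f − 1/d_o = 1/(42.00) − 1/(25.9) = -0.01480, so d_i = -67.57 cm.
m = −d_i/d_o = +2.609.
|h_i| = |m|·h_o = 2.609 × 1.4 = 3.65 cm. The image is virtual, upright and enlarged, on the same side as the object.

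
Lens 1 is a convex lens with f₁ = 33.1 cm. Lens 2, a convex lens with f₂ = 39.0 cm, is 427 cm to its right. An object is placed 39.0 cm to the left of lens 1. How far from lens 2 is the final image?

48.0 cm

Lens 1: 1/d_i1 = 1/f₁ − 1/d_o1 = 1/(33.1) − 1/(39.0) = 0.004570, so d_i1 = 218.8 cm.
The intermediate image is 218.8 cm to the right of lens 1, which is 427 − (218.8) = 208.2 cm to the left of lens 2, so d_o2 = +208.2 cm.
Lens 2: 1/d_i2 = 1/f₂ − 1/d_o2 = 1/(39.0) − 1/(208.2) = 0.02084, so d_i2 = 48.0 cm.
The final image is real, 48.0 cm to the right of lens 2 (overall magnification ≈ 1.3).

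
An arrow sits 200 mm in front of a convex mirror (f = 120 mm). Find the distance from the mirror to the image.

75.0 mm

For a convex mirror, f = -120 mm.
Mirror equation: 1/d_i = 1/f − 1/d_o = 1/(-120.0) − 1/(200) = -0.008333 − 0.005000 = -0.01333, so d_i = -75.0 mm.
The image is virtual, upright and reduced, behind the mirror.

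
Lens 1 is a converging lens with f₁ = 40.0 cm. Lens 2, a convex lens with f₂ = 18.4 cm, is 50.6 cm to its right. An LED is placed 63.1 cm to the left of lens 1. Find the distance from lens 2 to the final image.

14.0 cm

Lens 1: 1/d_i1 = 1/f₁ − 1/d_o1 = 1/(40.0) − 1/(63.1) = 0.009152, so d_i1 = 109.3 cm.
The intermediate image is 109.3 cm to the right of lens 1, which lies 58.70 cm to the right of lens 2 — a virtual object — so d_o2 = −58.70 cm.
Lens 2: 1/d_i2 = 1/f₂ − 1/d_o2 = 1/(18.4) − 1/(-58.70) = 0.07138, so d_i2 = 14.0 cm.
The final image is real, 14.0 cm to the right of lens 2 (overall magnification ≈ -0.41).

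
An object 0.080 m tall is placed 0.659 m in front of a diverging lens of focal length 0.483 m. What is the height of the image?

For a diverging lens, f = -0.483 m.
1/d_i = 1/f − 1/d_o = 1/(-0.4830) − 1/(0.659) = -3.588, so d_i = -0.2787 m.
m = −d_i/d_o = +0.4229.
|h_i| = |m|·h_o = 0.4229 × 0.080 = 0.0338 m. The image is virtual, upright and reduced, on the same side as the object.

0.0338 m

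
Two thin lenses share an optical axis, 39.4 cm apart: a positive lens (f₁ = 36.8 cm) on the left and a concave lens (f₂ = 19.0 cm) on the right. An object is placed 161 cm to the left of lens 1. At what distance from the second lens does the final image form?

Lens 1: 1/d_i1 = 1/f₁ − 1/d_o1 = 1/(36.8) − 1/(161) = 0.02096, so d_i1 = 47.70 cm.
The intermediate image is 47.70 cm to the right of lens 1, which lies 8.300 cm to the right of lens 2 — a virtual object — so d_o2 = −8.300 cm.
Lens 2 is diverging, so f₂ = −19.0 cm.
Lens 2: 1/d_i2 = 1/f₂ − 1/d_o2 = 1/(-19.0) − 1/(-8.300) = 0.06785, so d_i2 = 14.7 cm.
The final image is real, 14.7 cm to the right of lens 2 (overall magnification ≈ -0.53).

14.7 cm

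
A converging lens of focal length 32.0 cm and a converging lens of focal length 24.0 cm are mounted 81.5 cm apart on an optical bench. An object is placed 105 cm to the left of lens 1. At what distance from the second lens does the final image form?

Lens 1: 1/d_i1 = 1/f₁ − 1/d_o1 = 1/(32.0) − 1/(105) = 0.02173, so d_i1 = 46.03 cm.
The intermediate image is 46.03 cm to the right of lens 1, which is 81.5 − (46.03) = 35.47 cm to the left of lens 2, so d_o2 = +35.47 cm.
Lens 2: 1/d_i2 = 1/f₂ − 1/d_o2 = 1/(24.0) − 1/(35.47) = 0.01347, so d_i2 = 74.2 cm.
The final image is real, 74.2 cm to the right of lens 2 (overall magnification ≈ 0.92).

74.2 cm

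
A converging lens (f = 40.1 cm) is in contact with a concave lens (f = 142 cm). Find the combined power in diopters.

P₁ = 1/f₁ = 1/(0.401 m) = +2.494 D; P₂ = 1/f₂ = 1/(-1.42 m) = -0.7042 D.
For thin lenses in contact, P = P₁ + P₂ = (+2.494) + (-0.7042) = +1.79 D.

P = +1.79 D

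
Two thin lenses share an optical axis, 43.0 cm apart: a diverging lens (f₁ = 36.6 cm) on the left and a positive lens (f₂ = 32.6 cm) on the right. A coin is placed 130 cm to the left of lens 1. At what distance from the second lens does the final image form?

Lens 1 is diverging, so f₁ = −36.6 cm.
Lens 1: 1/d_i1 = 1/f₁ − 1/d_o1 = 1/(-36.6) − 1/(130) = -0.03501, so d_i1 = -28.56 cm.
The intermediate image is 28.56 cm to the left of lens 1 (virtual), which is 43.0 − (-28.56) = 71.56 cm to the left of lens 2, so d_o2 = +71.56 cm.
Lens 2: 1/d_i2 = 1/f₂ − 1/d_o2 = 1/(32.6) − 1/(71.56) = 0.01670, so d_i2 = 59.9 cm.
The final image is real, 59.9 cm to the right of lens 2 (overall magnification ≈ -0.18).

59.9 cm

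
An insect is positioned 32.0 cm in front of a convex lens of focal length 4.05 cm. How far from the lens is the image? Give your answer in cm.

Thin-lens equation: 1/d_i = 1/f − 1/d_o = 1/(4.050) − 1/(32.0) = 0.2469 − 0.03125 = 0.2157, so d_i = 4.64 cm.
The image is real, inverted and reduced, on the far side of the lens.

4.64 cm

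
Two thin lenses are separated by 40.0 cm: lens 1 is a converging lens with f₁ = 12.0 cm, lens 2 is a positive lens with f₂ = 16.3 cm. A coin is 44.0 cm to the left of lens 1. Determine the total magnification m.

m = +0.849

Lens 1: 1/d_i1 = 1/(12.0) − 1/(44.0) = 0.06061, so d_i1 = 16.50 cm; m₁ = −d_i1/d_o1 = -0.3750.
d_o2 = 40.0 − (16.50) = 23.50 cm.
Lens 2: 1/d_i2 = 1/(16.3) − 1/(23.50) = 0.01880, so d_i2 = 53.20 cm; m₂ = −d_i2/d_o2 = -2.264.
m = m₁·m₂ = (-0.3750)(-2.264) = +0.849.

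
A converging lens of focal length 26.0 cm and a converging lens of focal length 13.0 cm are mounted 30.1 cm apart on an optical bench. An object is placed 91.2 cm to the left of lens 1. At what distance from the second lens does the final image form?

Lens 1: 1/d_i1 = 1/f₁ − 1/d_o1 = 1/(26.0) − 1/(91.2) = 0.02750, so d_i1 = 36.37 cm.
The intermediate image is 36.37 cm to the right of lens 1, which lies 6.270 cm to the right of lens 2 — a virtual object — so d_o2 = −6.270 cm.
Lens 2: 1/d_i2 = 1/f₂ − 1/d_o2 = 1/(13.0) − 1/(-6.270) = 0.2364, so d_i2 = 4.23 cm.
The final image is real, 4.23 cm to the right of lens 2 (overall magnification ≈ -0.27).

4.23 cm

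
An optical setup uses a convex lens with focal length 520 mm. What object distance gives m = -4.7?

631 mm

m = −d_i/d_o ⇒ d_i = −m·d_o.
1/f = 1/d_o + 1/d_i = 1/d_o − 1/(m·d_o) = (1 − 1/m)/d_o, so d_o = f(1 − 1/m) = (520.0)(1 − 1/(-4.7)) = 631 mm.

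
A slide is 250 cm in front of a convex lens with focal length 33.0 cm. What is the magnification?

1/d_i = 1/f − 1/d_o = 1/(33.00) − 1/(250) = 0.02630, so d_i = 38.02 cm.
m = −d_i/d_o = −(38.02)/(250) = -0.152.
The image is real, inverted and reduced, on the far side of the lens.

m = -0.152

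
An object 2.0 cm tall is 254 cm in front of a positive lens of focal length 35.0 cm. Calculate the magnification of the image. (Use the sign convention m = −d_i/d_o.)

1/d_i = 1/f − 1/d_o = 1/(35.00) − 1/(254) = 0.02463, so d_i = 40.59 cm.
m = −d_i/d_o = −(40.59)/(254) = -0.160.
The image is real, inverted and reduced, on the far side of the lens.

m = -0.160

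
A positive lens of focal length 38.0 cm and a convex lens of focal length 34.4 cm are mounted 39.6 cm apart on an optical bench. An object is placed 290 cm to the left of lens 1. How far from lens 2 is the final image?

3.69 cm

Lens 1: 1/d_i1 = 1/f₁ − 1/d_o1 = 1/(38.0) − 1/(290) = 0.02287, so d_i1 = 43.73 cm.
The intermediate image is 43.73 cm to the right of lens 1, which lies 4.130 cm to the right of lens 2 — a virtual object — so d_o2 = −4.130 cm.
Lens 2: 1/d_i2 = 1/f₂ − 1/d_o2 = 1/(34.4) − 1/(-4.130) = 0.2712, so d_i2 = 3.69 cm.
The final image is real, 3.69 cm to the right of lens 2 (overall magnification ≈ -0.13).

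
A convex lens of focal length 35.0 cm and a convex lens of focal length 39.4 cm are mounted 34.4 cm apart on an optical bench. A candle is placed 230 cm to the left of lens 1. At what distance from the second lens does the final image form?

5.86 cm

Lens 1: 1/d_i1 = 1/f₁ − 1/d_o1 = 1/(35.0) − 1/(230) = 0.02422, so d_i1 = 41.28 cm.
The intermediate image is 41.28 cm to the right of lens 1, which lies 6.880 cm to the right of lens 2 — a virtual object — so d_o2 = −6.880 cm.
Lens 2: 1/d_i2 = 1/f₂ − 1/d_o2 = 1/(39.4) − 1/(-6.880) = 0.1707, so d_i2 = 5.86 cm.
The final image is real, 5.86 cm to the right of lens 2 (overall magnification ≈ -0.15).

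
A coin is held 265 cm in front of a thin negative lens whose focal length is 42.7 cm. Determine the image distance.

36.8 cm

For a negative lens, f = -42.7 cm.
Thin-lens equation: 1/q = 1/f − 1/p = 1/(-42.70) − 1/(265) = -0.02342 − 0.003774 = -0.02719, so q = -36.8 cm.
The image is virtual, upright and reduced, on the same side as the object.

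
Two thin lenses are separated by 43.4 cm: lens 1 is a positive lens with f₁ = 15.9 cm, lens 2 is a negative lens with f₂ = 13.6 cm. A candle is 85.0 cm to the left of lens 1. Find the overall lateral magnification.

Lens 1: 1/d_i1 = 1/(15.9) − 1/(85.0) = 0.05113, so d_i1 = 19.56 cm; m₁ = −d_i1/d_o1 = -0.2301.
d_o2 = 43.4 − (19.56) = 23.84 cm.
f₂ = −13.6 cm (diverging).
Lens 2: 1/d_i2 = 1/(-13.6) − 1/(23.84) = -0.1155, so d_i2 = -8.660 cm; m₂ = −d_i2/d_o2 = +0.3632.
m = m₁·m₂ = (-0.2301)(+0.3632) = -0.0836.

m = -0.0836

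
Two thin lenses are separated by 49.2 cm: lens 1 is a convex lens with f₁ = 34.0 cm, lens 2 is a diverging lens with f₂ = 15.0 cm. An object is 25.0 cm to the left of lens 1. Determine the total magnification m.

Lens 1: 1/d_i1 = 1/(34.0) − 1/(25.0) = -0.01059, so d_i1 = -94.44 cm; m₁ = −d_i1/d_o1 = +3.778.
d_o2 = 49.2 − (-94.44) = 143.6 cm.
f₂ = −15.0 cm (diverging).
Lens 2: 1/d_i2 = 1/(-15.0) − 1/(143.6) = -0.07363, so d_i2 = -13.58 cm; m₂ = −d_i2/d_o2 = +0.09458.
m = m₁·m₂ = (+3.778)(+0.09458) = +0.357.

m = +0.357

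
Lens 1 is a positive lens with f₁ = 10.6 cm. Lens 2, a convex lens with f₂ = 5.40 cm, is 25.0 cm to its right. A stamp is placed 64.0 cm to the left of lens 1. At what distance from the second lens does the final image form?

9.63 cm

Lens 1: 1/d_i1 = 1/f₁ − 1/d_o1 = 1/(10.6) − 1/(64.0) = 0.07871, so d_i1 = 12.70 cm.
The intermediate image is 12.70 cm to the right of lens 1, which is 25.0 − (12.70) = 12.30 cm to the left of lens 2, so d_o2 = +12.30 cm.
Lens 2: 1/d_i2 = 1/f₂ − 1/d_o2 = 1/(5.40) − 1/(12.30) = 0.1039, so d_i2 = 9.63 cm.
The final image is real, 9.63 cm to the right of lens 2 (overall magnification ≈ 0.16).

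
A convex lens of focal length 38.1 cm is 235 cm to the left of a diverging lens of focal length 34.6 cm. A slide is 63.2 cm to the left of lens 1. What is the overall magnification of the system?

Lens 1: 1/d_i1 = 1/(38.1) − 1/(63.2) = 0.01042, so d_i1 = 95.93 cm; m₁ = −d_i1/d_o1 = -1.518.
d_o2 = 235 − (95.93) = 139.1 cm.
f₂ = −34.6 cm (diverging).
Lens 2: 1/d_i2 = 1/(-34.6) − 1/(139.1) = -0.03609, so d_i2 = -27.71 cm; m₂ = −d_i2/d_o2 = +0.1992.
m = m₁·m₂ = (-1.518)(+0.1992) = -0.302.

m = -0.302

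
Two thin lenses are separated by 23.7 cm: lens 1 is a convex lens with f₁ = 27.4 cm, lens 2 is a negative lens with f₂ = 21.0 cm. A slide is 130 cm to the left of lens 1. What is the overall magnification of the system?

Lens 1: 1/d_i1 = 1/(27.4) − 1/(130) = 0.02880, so d_i1 = 34.72 cm; m₁ = −d_i1/d_o1 = -0.2671.
d_o2 = 23.7 − (34.72) = -11.02 cm (virtual object).
f₂ = −21.0 cm (diverging).
Lens 2: 1/d_i2 = 1/(-21.0) − 1/(-11.02) = 0.04313, so d_i2 = 23.19 cm; m₂ = −d_i2/d_o2 = +2.104.
m = m₁·m₂ = (-0.2671)(+2.104) = -0.562.

m = -0.562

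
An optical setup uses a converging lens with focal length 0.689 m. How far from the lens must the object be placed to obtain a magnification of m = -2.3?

0.989 m

m = −d_i/d_o ⇒ d_i = −m·d_o.
1/f = 1/d_o + 1/d_i = 1/d_o − 1/(m·d_o) = (1 − 1/m)/d_o, so d_o = f(1 − 1/m) = (0.6890)(1 − 1/(-2.3)) = 0.989 m.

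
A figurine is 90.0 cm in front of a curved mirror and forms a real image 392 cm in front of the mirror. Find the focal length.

Real image ⇒ d_i = +392 cm.
1/f = 1/d_o + 1/d_i = 1/(90.0) + 1/(392) = 0.01366, so f = 73.2 cm.
Since f is positive, the curved mirror is concave.

f = 73.2 cm (concave)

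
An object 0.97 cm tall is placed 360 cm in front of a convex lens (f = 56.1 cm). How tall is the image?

1/d_i = 1/f − 1/d_o = 1/(56.10) − 1/(360) = 0.01505, so d_i = 66.46 cm.
m = −d_i/d_o = -0.1846.
|h_i| = |m|·h_o = 0.1846 × 0.97 = 0.179 cm. The image is real, inverted and reduced, on the far side of the lens.

0.179 cm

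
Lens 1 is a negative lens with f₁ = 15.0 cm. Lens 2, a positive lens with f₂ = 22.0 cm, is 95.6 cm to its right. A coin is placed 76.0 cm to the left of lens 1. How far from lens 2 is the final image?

27.6 cm

Lens 1 is diverging, so f₁ = −15.0 cm.
Lens 1: 1/d_i1 = 1/f₁ − 1/d_o1 = 1/(-15.0) − 1/(76.0) = -0.07982, so d_i1 = -12.53 cm.
The intermediate image is 12.53 cm to the left of lens 1 (virtual), which is 95.6 − (-12.53) = 108.1 cm to the left of lens 2, so d_o2 = +108.1 cm.
Lens 2: 1/d_i2 = 1/f₂ − 1/d_o2 = 1/(22.0) − 1/(108.1) = 0.03620, so d_i2 = 27.6 cm.
The final image is real, 27.6 cm to the right of lens 2 (overall magnification ≈ -0.042).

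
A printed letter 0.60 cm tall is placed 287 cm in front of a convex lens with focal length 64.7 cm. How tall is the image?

0.175 cm

1/d_i = 1/f − 1/d_o = 1/(64.70) − 1/(287) = 0.01197, so d_i = 83.53 cm.
m = −d_i/d_o = -0.2910.
|h_i| = |m|·h_o = 0.2910 × 0.60 = 0.175 cm. The image is real, inverted and reduced, on the far side of the lens.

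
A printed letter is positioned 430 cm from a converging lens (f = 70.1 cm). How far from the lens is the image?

Lens equation: 1/q = 1/f − 1/p = 1/(70.10) − 1/(430) = 0.01427 − 0.002326 = 0.01194, so q = 83.8 cm.
The image is real, inverted and reduced, on the far side of the lens.

83.8 cm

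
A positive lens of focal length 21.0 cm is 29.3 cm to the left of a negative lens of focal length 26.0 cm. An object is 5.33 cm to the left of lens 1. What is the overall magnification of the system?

m = +0.558

Lens 1: 1/d_i1 = 1/(21.0) − 1/(5.33) = -0.1400, so d_i1 = -7.143 cm; m₁ = −d_i1/d_o1 = +1.340.
d_o2 = 29.3 − (-7.143) = 36.44 cm.
f₂ = −26.0 cm (diverging).
Lens 2: 1/d_i2 = 1/(-26.0) − 1/(36.44) = -0.06590, so d_i2 = -15.17 cm; m₂ = −d_i2/d_o2 = +0.4164.
m = m₁·m₂ = (+1.340)(+0.4164) = +0.558.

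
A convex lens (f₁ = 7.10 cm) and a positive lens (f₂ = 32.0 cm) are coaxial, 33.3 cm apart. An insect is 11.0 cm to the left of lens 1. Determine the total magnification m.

Lens 1: 1/d_i1 = 1/(7.10) − 1/(11.0) = 0.04994, so d_i1 = 20.03 cm; m₁ = −d_i1/d_o1 = -1.821.
d_o2 = 33.3 − (20.03) = 13.27 cm.
Lens 2: 1/d_i2 = 1/(32.0) − 1/(13.27) = -0.04411, so d_i2 = -22.67 cm; m₂ = −d_i2/d_o2 = +1.708.
m = m₁·m₂ = (-1.821)(+1.708) = -3.11.

m = -3.11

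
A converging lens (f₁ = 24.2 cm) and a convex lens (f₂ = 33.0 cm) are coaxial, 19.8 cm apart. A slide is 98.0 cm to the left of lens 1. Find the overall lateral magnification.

Lens 1: 1/d_i1 = 1/(24.2) − 1/(98.0) = 0.03112, so d_i1 = 32.14 cm; m₁ = −d_i1/d_o1 = -0.3280.
d_o2 = 19.8 − (32.14) = -12.34 cm (virtual object).
Lens 2: 1/d_i2 = 1/(33.0) − 1/(-12.34) = 0.1113, so d_i2 = 8.981 cm; m₂ = −d_i2/d_o2 = +0.7278.
m = m₁·m₂ = (-0.3280)(+0.7278) = -0.239.

m = -0.239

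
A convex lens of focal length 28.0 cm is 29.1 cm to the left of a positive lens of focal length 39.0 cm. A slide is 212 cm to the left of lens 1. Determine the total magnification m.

m = -0.141

Lens 1: 1/d_i1 = 1/(28.0) − 1/(212) = 0.03100, so d_i1 = 32.26 cm; m₁ = −d_i1/d_o1 = -0.1522.
d_o2 = 29.1 − (32.26) = -3.160 cm (virtual object).
Lens 2: 1/d_i2 = 1/(39.0) − 1/(-3.160) = 0.3421, so d_i2 = 2.923 cm; m₂ = −d_i2/d_o2 = +0.9250.
m = m₁·m₂ = (-0.1522)(+0.9250) = -0.141.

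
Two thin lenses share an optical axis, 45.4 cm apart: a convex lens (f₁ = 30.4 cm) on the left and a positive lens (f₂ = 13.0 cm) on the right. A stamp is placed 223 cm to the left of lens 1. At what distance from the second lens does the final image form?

47.4 cm

Lens 1: 1/d_i1 = 1/f₁ − 1/d_o1 = 1/(30.4) − 1/(223) = 0.02841, so d_i1 = 35.20 cm.
The intermediate image is 35.20 cm to the right of lens 1, which is 45.4 − (35.20) = 10.20 cm to the left of lens 2, so d_o2 = +10.20 cm.
Lens 2: 1/d_i2 = 1/f₂ − 1/d_o2 = 1/(13.0) − 1/(10.20) = -0.02112, so d_i2 = -47.4 cm.
The final image is virtual, 47.4 cm to the left of lens 2 (overall magnification ≈ -0.73).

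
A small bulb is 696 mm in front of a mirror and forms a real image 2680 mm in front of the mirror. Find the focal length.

Real image ⇒ d_i = +2680 mm.
1/f = 1/d_o + 1/d_i = 1/(696) + 1/(2680) = 0.001810, so f = 553 mm.
Since f is positive, the mirror is concave.

f = 553 mm (concave)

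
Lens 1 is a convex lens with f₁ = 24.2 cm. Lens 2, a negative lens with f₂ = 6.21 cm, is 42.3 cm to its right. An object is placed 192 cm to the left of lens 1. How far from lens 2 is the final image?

Lens 1: 1/d_i1 = 1/f₁ − 1/d_o1 = 1/(24.2) − 1/(192) = 0.03611, so d_i1 = 27.69 cm.
The intermediate image is 27.69 cm to the right of lens 1, which is 42.3 − (27.69) = 14.61 cm to the left of lens 2, so d_o2 = +14.61 cm.
Lens 2 is diverging, so f₂ = −6.21 cm.
Lens 2: 1/d_i2 = 1/f₂ − 1/d_o2 = 1/(-6.21) − 1/(14.61) = -0.2295, so d_i2 = -4.36 cm.
The final image is virtual, 4.36 cm to the left of lens 2 (overall magnification ≈ -0.043).

4.36 cm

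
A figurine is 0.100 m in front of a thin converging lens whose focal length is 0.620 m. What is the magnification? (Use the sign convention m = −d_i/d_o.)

1/d_i = 1/f − 1/d_o = 1/(0.6200) − 1/(0.100) = -8.387, so d_i = -0.1192 m.
m = −d_i/d_o = −(-0.1192)/(0.100) = +1.19.
The image is virtual, upright and enlarged, on the same side as the object.

m = +1.19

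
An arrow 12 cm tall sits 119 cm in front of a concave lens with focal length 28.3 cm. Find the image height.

For a concave lens, f = -28.3 cm.
1/d_i = 1/f − 1/d_o = 1/(-28.30) − 1/(119) = -0.04374, so d_i = -22.86 cm.
m = −d_i/d_o = +0.1921.
|h_i| = |m|·h_o = 0.1921 × 12 = 2.31 cm. The image is virtual, upright and reduced, on the same side as the object.

2.31 cm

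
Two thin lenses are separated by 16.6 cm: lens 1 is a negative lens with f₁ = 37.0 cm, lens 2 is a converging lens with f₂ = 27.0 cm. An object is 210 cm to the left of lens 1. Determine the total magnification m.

m = -0.192

f₁ = −37.0 cm (diverging).
Lens 1: 1/d_i1 = 1/(-37.0) − 1/(210) = -0.03179, so d_i1 = -31.46 cm; m₁ = −d_i1/d_o1 = +0.1498.
d_o2 = 16.6 − (-31.46) = 48.06 cm.
Lens 2: 1/d_i2 = 1/(27.0) − 1/(48.06) = 0.01623, so d_i2 = 61.62 cm; m₂ = −d_i2/d_o2 = -1.282.
m = m₁·m₂ = (+0.1498)(-1.282) = -0.192.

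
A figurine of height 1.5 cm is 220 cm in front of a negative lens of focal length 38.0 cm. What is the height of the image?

For a negative lens, f = -38.0 cm.
1/d_i = 1/f − 1/d_o = 1/(-38.00) − 1/(220) = -0.03086, so d_i = -32.40 cm.
m = −d_i/d_o = +0.1473.
|h_i| = |m|·h_o = 0.1473 × 1.5 = 0.221 cm. The image is virtual, upright and reduced, on the same side as the object.

0.221 cm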